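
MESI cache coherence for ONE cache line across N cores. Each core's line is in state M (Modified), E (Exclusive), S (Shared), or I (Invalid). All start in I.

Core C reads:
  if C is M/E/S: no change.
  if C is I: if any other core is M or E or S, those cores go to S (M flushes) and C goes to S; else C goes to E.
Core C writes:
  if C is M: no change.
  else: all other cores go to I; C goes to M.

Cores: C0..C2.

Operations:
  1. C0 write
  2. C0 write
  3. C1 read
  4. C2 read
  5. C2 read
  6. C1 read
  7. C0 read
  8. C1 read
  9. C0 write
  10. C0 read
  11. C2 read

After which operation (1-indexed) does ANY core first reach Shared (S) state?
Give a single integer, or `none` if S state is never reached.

Answer: 3

Derivation:
Op 1: C0 write [C0 write: invalidate none -> C0=M] -> [M,I,I]
Op 2: C0 write [C0 write: already M (modified), no change] -> [M,I,I]
Op 3: C1 read [C1 read from I: others=['C0=M'] -> C1=S, others downsized to S] -> [S,S,I]
  -> First S state at op 3; remaining ops need not be traced.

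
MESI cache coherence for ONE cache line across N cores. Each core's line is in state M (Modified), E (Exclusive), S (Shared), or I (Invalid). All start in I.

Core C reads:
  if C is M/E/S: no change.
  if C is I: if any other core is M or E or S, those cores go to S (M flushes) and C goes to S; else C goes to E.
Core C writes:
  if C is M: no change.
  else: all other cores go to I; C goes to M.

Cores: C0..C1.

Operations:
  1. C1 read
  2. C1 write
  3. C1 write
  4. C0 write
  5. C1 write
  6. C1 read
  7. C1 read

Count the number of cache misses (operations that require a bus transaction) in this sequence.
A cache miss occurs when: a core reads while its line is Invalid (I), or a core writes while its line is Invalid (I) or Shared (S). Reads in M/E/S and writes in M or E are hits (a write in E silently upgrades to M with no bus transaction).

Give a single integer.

Op 1: C1 read [C1 read from I: no other sharers -> C1=E (exclusive)] -> [I,E] [MISS #1: read from I]
Op 2: C1 write [C1 write: invalidate none -> C1=M] -> [I,M] [hit: write from E is a silent E->M upgrade, no bus transaction]
Op 3: C1 write [C1 write: already M (modified), no change] -> [I,M] [hit: write from M]
Op 4: C0 write [C0 write: invalidate ['C1=M'] -> C0=M] -> [M,I] [MISS #2: write from I]
Op 5: C1 write [C1 write: invalidate ['C0=M'] -> C1=M] -> [I,M] [MISS #3: write from I]
Op 6: C1 read [C1 read: already in M, no change] -> [I,M] [hit: read from M]
Op 7: C1 read [C1 read: already in M, no change] -> [I,M] [hit: read from M]

Answer: 3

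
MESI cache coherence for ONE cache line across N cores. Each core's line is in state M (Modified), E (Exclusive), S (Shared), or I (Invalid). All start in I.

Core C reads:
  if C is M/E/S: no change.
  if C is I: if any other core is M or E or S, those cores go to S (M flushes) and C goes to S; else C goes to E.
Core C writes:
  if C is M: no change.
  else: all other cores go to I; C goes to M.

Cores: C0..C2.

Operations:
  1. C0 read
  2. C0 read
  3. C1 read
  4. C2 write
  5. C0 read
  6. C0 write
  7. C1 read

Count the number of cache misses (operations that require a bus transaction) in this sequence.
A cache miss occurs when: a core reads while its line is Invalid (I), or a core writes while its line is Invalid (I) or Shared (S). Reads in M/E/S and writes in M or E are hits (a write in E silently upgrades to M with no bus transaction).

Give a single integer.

Answer: 6

Derivation:
Op 1: C0 read [C0 read from I: no other sharers -> C0=E (exclusive)] -> [E,I,I] [MISS #1: read from I]
Op 2: C0 read [C0 read: already in E, no change] -> [E,I,I] [hit: read from E]
Op 3: C1 read [C1 read from I: others=['C0=E'] -> C1=S, others downsized to S] -> [S,S,I] [MISS #2: read from I]
Op 4: C2 write [C2 write: invalidate ['C0=S', 'C1=S'] -> C2=M] -> [I,I,M] [MISS #3: write from I]
Op 5: C0 read [C0 read from I: others=['C2=M'] -> C0=S, others downsized to S] -> [S,I,S] [MISS #4: read from I]
Op 6: C0 write [C0 write: invalidate ['C2=S'] -> C0=M] -> [M,I,I] [MISS #5: write from S]
Op 7: C1 read [C1 read from I: others=['C0=M'] -> C1=S, others downsized to S] -> [S,S,I] [MISS #6: read from I]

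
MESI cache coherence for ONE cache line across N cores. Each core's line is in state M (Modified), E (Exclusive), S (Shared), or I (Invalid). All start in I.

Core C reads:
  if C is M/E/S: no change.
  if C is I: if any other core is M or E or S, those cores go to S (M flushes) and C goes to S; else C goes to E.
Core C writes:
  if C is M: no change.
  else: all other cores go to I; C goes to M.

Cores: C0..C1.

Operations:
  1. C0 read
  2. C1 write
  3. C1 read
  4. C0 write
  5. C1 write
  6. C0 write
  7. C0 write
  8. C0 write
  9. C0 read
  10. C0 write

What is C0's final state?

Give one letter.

Op 1: C0 read [C0 read from I: no other sharers -> C0=E (exclusive)] -> [E,I]
Op 2: C1 write [C1 write: invalidate ['C0=E'] -> C1=M] -> [I,M]
Op 3: C1 read [C1 read: already in M, no change] -> [I,M]
Op 4: C0 write [C0 write: invalidate ['C1=M'] -> C0=M] -> [M,I]
Op 5: C1 write [C1 write: invalidate ['C0=M'] -> C1=M] -> [I,M]
Op 6: C0 write [C0 write: invalidate ['C1=M'] -> C0=M] -> [M,I]
Op 7: C0 write [C0 write: already M (modified), no change] -> [M,I]
Op 8: C0 write [C0 write: already M (modified), no change] -> [M,I]
Op 9: C0 read [C0 read: already in M, no change] -> [M,I]
Op 10: C0 write [C0 write: already M (modified), no change] -> [M,I]

Answer: M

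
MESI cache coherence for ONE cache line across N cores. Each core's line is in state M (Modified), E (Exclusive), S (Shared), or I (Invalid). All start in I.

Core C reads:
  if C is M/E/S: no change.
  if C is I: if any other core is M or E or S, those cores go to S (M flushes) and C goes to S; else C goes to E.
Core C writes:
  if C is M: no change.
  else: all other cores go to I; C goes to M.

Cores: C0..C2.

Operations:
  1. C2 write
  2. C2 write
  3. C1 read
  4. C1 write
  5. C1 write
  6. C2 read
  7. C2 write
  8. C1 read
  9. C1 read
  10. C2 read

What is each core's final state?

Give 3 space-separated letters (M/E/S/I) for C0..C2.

Op 1: C2 write [C2 write: invalidate none -> C2=M] -> [I,I,M]
Op 2: C2 write [C2 write: already M (modified), no change] -> [I,I,M]
Op 3: C1 read [C1 read from I: others=['C2=M'] -> C1=S, others downsized to S] -> [I,S,S]
Op 4: C1 write [C1 write: invalidate ['C2=S'] -> C1=M] -> [I,M,I]
Op 5: C1 write [C1 write: already M (modified), no change] -> [I,M,I]
Op 6: C2 read [C2 read from I: others=['C1=M'] -> C2=S, others downsized to S] -> [I,S,S]
Op 7: C2 write [C2 write: invalidate ['C1=S'] -> C2=M] -> [I,I,M]
Op 8: C1 read [C1 read from I: others=['C2=M'] -> C1=S, others downsized to S] -> [I,S,S]
Op 9: C1 read [C1 read: already in S, no change] -> [I,S,S]
Op 10: C2 read [C2 read: already in S, no change] -> [I,S,S]

Answer: I S S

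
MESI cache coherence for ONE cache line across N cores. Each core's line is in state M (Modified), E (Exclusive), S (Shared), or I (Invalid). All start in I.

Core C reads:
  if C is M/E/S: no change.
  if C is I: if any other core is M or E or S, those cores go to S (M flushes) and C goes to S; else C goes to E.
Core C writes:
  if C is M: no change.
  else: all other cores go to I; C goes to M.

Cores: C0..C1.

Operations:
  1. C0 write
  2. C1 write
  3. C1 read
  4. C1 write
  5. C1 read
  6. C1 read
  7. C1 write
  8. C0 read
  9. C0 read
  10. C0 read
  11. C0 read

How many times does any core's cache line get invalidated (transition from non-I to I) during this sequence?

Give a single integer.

Answer: 1

Derivation:
Op 1: C0 write [C0 write: invalidate none -> C0=M] -> [M,I] (invalidations this op: 0; running total: 0)
Op 2: C1 write [C1 write: invalidate ['C0=M'] -> C1=M] -> [I,M] (invalidations this op: 1; running total: 1)
Op 3: C1 read [C1 read: already in M, no change] -> [I,M] (invalidations this op: 0; running total: 1)
Op 4: C1 write [C1 write: already M (modified), no change] -> [I,M] (invalidations this op: 0; running total: 1)
Op 5: C1 read [C1 read: already in M, no change] -> [I,M] (invalidations this op: 0; running total: 1)
Op 6: C1 read [C1 read: already in M, no change] -> [I,M] (invalidations this op: 0; running total: 1)
Op 7: C1 write [C1 write: already M (modified), no change] -> [I,M] (invalidations this op: 0; running total: 1)
Op 8: C0 read [C0 read from I: others=['C1=M'] -> C0=S, others downsized to S] -> [S,S] (invalidations this op: 0; running total: 1)
Op 9: C0 read [C0 read: already in S, no change] -> [S,S] (invalidations this op: 0; running total: 1)
Op 10: C0 read [C0 read: already in S, no change] -> [S,S] (invalidations this op: 0; running total: 1)
Op 11: C0 read [C0 read: already in S, no change] -> [S,S] (invalidations this op: 0; running total: 1)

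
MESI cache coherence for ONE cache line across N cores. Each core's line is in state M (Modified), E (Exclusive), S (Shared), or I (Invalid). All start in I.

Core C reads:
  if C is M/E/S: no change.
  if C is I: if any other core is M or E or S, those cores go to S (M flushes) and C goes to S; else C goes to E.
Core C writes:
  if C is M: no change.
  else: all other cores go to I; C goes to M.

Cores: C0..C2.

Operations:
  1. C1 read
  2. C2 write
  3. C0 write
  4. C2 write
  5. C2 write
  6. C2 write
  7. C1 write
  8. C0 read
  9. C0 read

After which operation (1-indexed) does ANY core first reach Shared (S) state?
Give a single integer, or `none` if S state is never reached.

Answer: 8

Derivation:
Op 1: C1 read [C1 read from I: no other sharers -> C1=E (exclusive)] -> [I,E,I]
Op 2: C2 write [C2 write: invalidate ['C1=E'] -> C2=M] -> [I,I,M]
Op 3: C0 write [C0 write: invalidate ['C2=M'] -> C0=M] -> [M,I,I]
Op 4: C2 write [C2 write: invalidate ['C0=M'] -> C2=M] -> [I,I,M]
Op 5: C2 write [C2 write: already M (modified), no change] -> [I,I,M]
Op 6: C2 write [C2 write: already M (modified), no change] -> [I,I,M]
Op 7: C1 write [C1 write: invalidate ['C2=M'] -> C1=M] -> [I,M,I]
Op 8: C0 read [C0 read from I: others=['C1=M'] -> C0=S, others downsized to S] -> [S,S,I]
  -> First S state at op 8; remaining ops need not be traced.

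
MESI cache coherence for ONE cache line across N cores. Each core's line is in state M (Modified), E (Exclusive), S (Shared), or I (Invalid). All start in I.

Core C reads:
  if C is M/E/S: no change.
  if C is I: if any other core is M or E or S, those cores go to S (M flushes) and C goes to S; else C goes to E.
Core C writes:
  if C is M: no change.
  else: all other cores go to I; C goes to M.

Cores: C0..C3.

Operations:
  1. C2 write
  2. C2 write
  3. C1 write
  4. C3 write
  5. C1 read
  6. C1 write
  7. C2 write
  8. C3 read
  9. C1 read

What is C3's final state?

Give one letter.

Answer: S

Derivation:
Op 1: C2 write [C2 write: invalidate none -> C2=M] -> [I,I,M,I]
Op 2: C2 write [C2 write: already M (modified), no change] -> [I,I,M,I]
Op 3: C1 write [C1 write: invalidate ['C2=M'] -> C1=M] -> [I,M,I,I]
Op 4: C3 write [C3 write: invalidate ['C1=M'] -> C3=M] -> [I,I,I,M]
Op 5: C1 read [C1 read from I: others=['C3=M'] -> C1=S, others downsized to S] -> [I,S,I,S]
Op 6: C1 write [C1 write: invalidate ['C3=S'] -> C1=M] -> [I,M,I,I]
Op 7: C2 write [C2 write: invalidate ['C1=M'] -> C2=M] -> [I,I,M,I]
Op 8: C3 read [C3 read from I: others=['C2=M'] -> C3=S, others downsized to S] -> [I,I,S,S]
Op 9: C1 read [C1 read from I: others=['C2=S', 'C3=S'] -> C1=S, others downsized to S] -> [I,S,S,S]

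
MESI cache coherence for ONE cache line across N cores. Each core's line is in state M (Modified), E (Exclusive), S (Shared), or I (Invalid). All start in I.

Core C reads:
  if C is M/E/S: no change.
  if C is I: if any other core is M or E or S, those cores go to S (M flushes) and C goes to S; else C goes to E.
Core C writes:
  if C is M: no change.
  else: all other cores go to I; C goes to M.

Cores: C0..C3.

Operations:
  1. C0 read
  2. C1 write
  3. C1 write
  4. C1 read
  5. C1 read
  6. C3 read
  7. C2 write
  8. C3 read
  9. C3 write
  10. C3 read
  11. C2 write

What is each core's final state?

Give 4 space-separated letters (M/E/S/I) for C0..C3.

Op 1: C0 read [C0 read from I: no other sharers -> C0=E (exclusive)] -> [E,I,I,I]
Op 2: C1 write [C1 write: invalidate ['C0=E'] -> C1=M] -> [I,M,I,I]
Op 3: C1 write [C1 write: already M (modified), no change] -> [I,M,I,I]
Op 4: C1 read [C1 read: already in M, no change] -> [I,M,I,I]
Op 5: C1 read [C1 read: already in M, no change] -> [I,M,I,I]
Op 6: C3 read [C3 read from I: others=['C1=M'] -> C3=S, others downsized to S] -> [I,S,I,S]
Op 7: C2 write [C2 write: invalidate ['C1=S', 'C3=S'] -> C2=M] -> [I,I,M,I]
Op 8: C3 read [C3 read from I: others=['C2=M'] -> C3=S, others downsized to S] -> [I,I,S,S]
Op 9: C3 write [C3 write: invalidate ['C2=S'] -> C3=M] -> [I,I,I,M]
Op 10: C3 read [C3 read: already in M, no change] -> [I,I,I,M]
Op 11: C2 write [C2 write: invalidate ['C3=M'] -> C2=M] -> [I,I,M,I]

Answer: I I M I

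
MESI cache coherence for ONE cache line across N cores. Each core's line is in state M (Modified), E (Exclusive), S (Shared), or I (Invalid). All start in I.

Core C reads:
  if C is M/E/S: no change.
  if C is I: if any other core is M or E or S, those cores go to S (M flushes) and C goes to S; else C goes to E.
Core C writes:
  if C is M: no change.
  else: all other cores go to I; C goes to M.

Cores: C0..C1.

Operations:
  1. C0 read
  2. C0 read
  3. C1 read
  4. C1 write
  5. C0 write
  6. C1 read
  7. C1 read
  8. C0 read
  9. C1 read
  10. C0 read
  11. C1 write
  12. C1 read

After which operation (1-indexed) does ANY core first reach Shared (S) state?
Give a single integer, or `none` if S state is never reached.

Op 1: C0 read [C0 read from I: no other sharers -> C0=E (exclusive)] -> [E,I]
Op 2: C0 read [C0 read: already in E, no change] -> [E,I]
Op 3: C1 read [C1 read from I: others=['C0=E'] -> C1=S, others downsized to S] -> [S,S]
  -> First S state at op 3; remaining ops need not be traced.

Answer: 3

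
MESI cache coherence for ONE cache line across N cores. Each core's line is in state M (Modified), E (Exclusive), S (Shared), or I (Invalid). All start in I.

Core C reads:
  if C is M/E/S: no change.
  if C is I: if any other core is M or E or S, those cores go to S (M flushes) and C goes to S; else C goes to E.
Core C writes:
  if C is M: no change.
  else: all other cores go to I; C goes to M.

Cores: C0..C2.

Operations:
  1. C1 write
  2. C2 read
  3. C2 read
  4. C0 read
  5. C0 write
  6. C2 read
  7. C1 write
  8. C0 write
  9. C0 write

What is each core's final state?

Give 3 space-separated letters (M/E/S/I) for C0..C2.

Answer: M I I

Derivation:
Op 1: C1 write [C1 write: invalidate none -> C1=M] -> [I,M,I]
Op 2: C2 read [C2 read from I: others=['C1=M'] -> C2=S, others downsized to S] -> [I,S,S]
Op 3: C2 read [C2 read: already in S, no change] -> [I,S,S]
Op 4: C0 read [C0 read from I: others=['C1=S', 'C2=S'] -> C0=S, others downsized to S] -> [S,S,S]
Op 5: C0 write [C0 write: invalidate ['C1=S', 'C2=S'] -> C0=M] -> [M,I,I]
Op 6: C2 read [C2 read from I: others=['C0=M'] -> C2=S, others downsized to S] -> [S,I,S]
Op 7: C1 write [C1 write: invalidate ['C0=S', 'C2=S'] -> C1=M] -> [I,M,I]
Op 8: C0 write [C0 write: invalidate ['C1=M'] -> C0=M] -> [M,I,I]
Op 9: C0 write [C0 write: already M (modified), no change] -> [M,I,I]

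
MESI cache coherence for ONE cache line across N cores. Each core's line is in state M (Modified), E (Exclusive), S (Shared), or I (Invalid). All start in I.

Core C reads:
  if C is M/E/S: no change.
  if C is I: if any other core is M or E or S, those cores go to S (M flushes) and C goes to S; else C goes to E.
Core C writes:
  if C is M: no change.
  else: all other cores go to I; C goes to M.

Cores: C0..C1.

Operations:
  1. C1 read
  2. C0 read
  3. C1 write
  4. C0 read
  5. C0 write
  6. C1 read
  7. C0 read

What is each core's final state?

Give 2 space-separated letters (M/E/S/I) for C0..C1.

Answer: S S

Derivation:
Op 1: C1 read [C1 read from I: no other sharers -> C1=E (exclusive)] -> [I,E]
Op 2: C0 read [C0 read from I: others=['C1=E'] -> C0=S, others downsized to S] -> [S,S]
Op 3: C1 write [C1 write: invalidate ['C0=S'] -> C1=M] -> [I,M]
Op 4: C0 read [C0 read from I: others=['C1=M'] -> C0=S, others downsized to S] -> [S,S]
Op 5: C0 write [C0 write: invalidate ['C1=S'] -> C0=M] -> [M,I]
Op 6: C1 read [C1 read from I: others=['C0=M'] -> C1=S, others downsized to S] -> [S,S]
Op 7: C0 read [C0 read: already in S, no change] -> [S,S]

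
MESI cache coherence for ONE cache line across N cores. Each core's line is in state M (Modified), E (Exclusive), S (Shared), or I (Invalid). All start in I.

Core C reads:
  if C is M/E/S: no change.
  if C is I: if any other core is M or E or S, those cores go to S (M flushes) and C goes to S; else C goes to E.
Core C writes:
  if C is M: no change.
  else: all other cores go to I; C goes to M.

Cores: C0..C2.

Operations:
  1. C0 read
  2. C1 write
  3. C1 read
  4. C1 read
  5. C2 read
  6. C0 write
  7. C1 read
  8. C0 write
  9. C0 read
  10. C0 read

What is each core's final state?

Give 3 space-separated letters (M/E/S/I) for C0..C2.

Op 1: C0 read [C0 read from I: no other sharers -> C0=E (exclusive)] -> [E,I,I]
Op 2: C1 write [C1 write: invalidate ['C0=E'] -> C1=M] -> [I,M,I]
Op 3: C1 read [C1 read: already in M, no change] -> [I,M,I]
Op 4: C1 read [C1 read: already in M, no change] -> [I,M,I]
Op 5: C2 read [C2 read from I: others=['C1=M'] -> C2=S, others downsized to S] -> [I,S,S]
Op 6: C0 write [C0 write: invalidate ['C1=S', 'C2=S'] -> C0=M] -> [M,I,I]
Op 7: C1 read [C1 read from I: others=['C0=M'] -> C1=S, others downsized to S] -> [S,S,I]
Op 8: C0 write [C0 write: invalidate ['C1=S'] -> C0=M] -> [M,I,I]
Op 9: C0 read [C0 read: already in M, no change] -> [M,I,I]
Op 10: C0 read [C0 read: already in M, no change] -> [M,I,I]

Answer: M I I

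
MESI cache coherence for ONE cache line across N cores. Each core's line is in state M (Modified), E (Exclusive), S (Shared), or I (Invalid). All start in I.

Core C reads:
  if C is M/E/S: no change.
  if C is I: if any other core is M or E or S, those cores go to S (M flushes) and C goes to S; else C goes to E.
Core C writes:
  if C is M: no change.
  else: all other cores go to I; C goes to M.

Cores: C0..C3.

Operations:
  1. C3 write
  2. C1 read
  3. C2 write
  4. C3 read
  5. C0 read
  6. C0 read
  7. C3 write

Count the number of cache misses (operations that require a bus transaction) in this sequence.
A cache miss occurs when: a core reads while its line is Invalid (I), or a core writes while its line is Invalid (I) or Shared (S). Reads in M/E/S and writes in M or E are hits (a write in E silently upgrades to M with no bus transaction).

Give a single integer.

Op 1: C3 write [C3 write: invalidate none -> C3=M] -> [I,I,I,M] [MISS #1: write from I]
Op 2: C1 read [C1 read from I: others=['C3=M'] -> C1=S, others downsized to S] -> [I,S,I,S] [MISS #2: read from I]
Op 3: C2 write [C2 write: invalidate ['C1=S', 'C3=S'] -> C2=M] -> [I,I,M,I] [MISS #3: write from I]
Op 4: C3 read [C3 read from I: others=['C2=M'] -> C3=S, others downsized to S] -> [I,I,S,S] [MISS #4: read from I]
Op 5: C0 read [C0 read from I: others=['C2=S', 'C3=S'] -> C0=S, others downsized to S] -> [S,I,S,S] [MISS #5: read from I]
Op 6: C0 read [C0 read: already in S, no change] -> [S,I,S,S] [hit: read from S]
Op 7: C3 write [C3 write: invalidate ['C0=S', 'C2=S'] -> C3=M] -> [I,I,I,M] [MISS #6: write from S]

Answer: 6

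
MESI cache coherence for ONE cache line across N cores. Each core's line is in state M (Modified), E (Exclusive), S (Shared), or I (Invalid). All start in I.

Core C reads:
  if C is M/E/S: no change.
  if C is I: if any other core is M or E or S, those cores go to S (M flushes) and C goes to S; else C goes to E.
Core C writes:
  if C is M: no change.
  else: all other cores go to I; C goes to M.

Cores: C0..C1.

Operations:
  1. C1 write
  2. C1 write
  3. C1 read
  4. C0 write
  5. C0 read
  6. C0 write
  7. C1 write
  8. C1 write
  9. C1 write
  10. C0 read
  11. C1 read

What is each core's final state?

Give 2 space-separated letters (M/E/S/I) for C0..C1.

Answer: S S

Derivation:
Op 1: C1 write [C1 write: invalidate none -> C1=M] -> [I,M]
Op 2: C1 write [C1 write: already M (modified), no change] -> [I,M]
Op 3: C1 read [C1 read: already in M, no change] -> [I,M]
Op 4: C0 write [C0 write: invalidate ['C1=M'] -> C0=M] -> [M,I]
Op 5: C0 read [C0 read: already in M, no change] -> [M,I]
Op 6: C0 write [C0 write: already M (modified), no change] -> [M,I]
Op 7: C1 write [C1 write: invalidate ['C0=M'] -> C1=M] -> [I,M]
Op 8: C1 write [C1 write: already M (modified), no change] -> [I,M]
Op 9: C1 write [C1 write: already M (modified), no change] -> [I,M]
Op 10: C0 read [C0 read from I: others=['C1=M'] -> C0=S, others downsized to S] -> [S,S]
Op 11: C1 read [C1 read: already in S, no change] -> [S,S]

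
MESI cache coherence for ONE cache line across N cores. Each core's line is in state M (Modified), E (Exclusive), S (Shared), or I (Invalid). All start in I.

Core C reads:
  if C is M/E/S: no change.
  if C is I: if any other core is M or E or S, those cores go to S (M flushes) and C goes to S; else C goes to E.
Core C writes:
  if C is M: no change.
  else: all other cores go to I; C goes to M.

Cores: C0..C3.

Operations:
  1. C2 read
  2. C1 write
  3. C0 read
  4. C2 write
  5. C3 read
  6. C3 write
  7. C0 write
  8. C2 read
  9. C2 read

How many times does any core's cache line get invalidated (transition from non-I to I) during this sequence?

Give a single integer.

Answer: 5

Derivation:
Op 1: C2 read [C2 read from I: no other sharers -> C2=E (exclusive)] -> [I,I,E,I] (invalidations this op: 0; running total: 0)
Op 2: C1 write [C1 write: invalidate ['C2=E'] -> C1=M] -> [I,M,I,I] (invalidations this op: 1; running total: 1)
Op 3: C0 read [C0 read from I: others=['C1=M'] -> C0=S, others downsized to S] -> [S,S,I,I] (invalidations this op: 0; running total: 1)
Op 4: C2 write [C2 write: invalidate ['C0=S', 'C1=S'] -> C2=M] -> [I,I,M,I] (invalidations this op: 2; running total: 3)
Op 5: C3 read [C3 read from I: others=['C2=M'] -> C3=S, others downsized to S] -> [I,I,S,S] (invalidations this op: 0; running total: 3)
Op 6: C3 write [C3 write: invalidate ['C2=S'] -> C3=M] -> [I,I,I,M] (invalidations this op: 1; running total: 4)
Op 7: C0 write [C0 write: invalidate ['C3=M'] -> C0=M] -> [M,I,I,I] (invalidations this op: 1; running total: 5)
Op 8: C2 read [C2 read from I: others=['C0=M'] -> C2=S, others downsized to S] -> [S,I,S,I] (invalidations this op: 0; running total: 5)
Op 9: C2 read [C2 read: already in S, no change] -> [S,I,S,I] (invalidations this op: 0; running total: 5)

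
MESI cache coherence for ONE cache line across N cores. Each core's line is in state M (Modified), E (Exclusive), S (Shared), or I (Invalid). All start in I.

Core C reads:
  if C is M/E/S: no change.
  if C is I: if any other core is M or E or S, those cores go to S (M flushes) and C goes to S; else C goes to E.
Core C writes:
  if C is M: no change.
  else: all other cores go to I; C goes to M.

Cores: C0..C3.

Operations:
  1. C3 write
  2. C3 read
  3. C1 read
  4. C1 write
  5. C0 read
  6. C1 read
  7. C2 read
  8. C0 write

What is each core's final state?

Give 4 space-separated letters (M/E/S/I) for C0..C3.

Answer: M I I I

Derivation:
Op 1: C3 write [C3 write: invalidate none -> C3=M] -> [I,I,I,M]
Op 2: C3 read [C3 read: already in M, no change] -> [I,I,I,M]
Op 3: C1 read [C1 read from I: others=['C3=M'] -> C1=S, others downsized to S] -> [I,S,I,S]
Op 4: C1 write [C1 write: invalidate ['C3=S'] -> C1=M] -> [I,M,I,I]
Op 5: C0 read [C0 read from I: others=['C1=M'] -> C0=S, others downsized to S] -> [S,S,I,I]
Op 6: C1 read [C1 read: already in S, no change] -> [S,S,I,I]
Op 7: C2 read [C2 read from I: others=['C0=S', 'C1=S'] -> C2=S, others downsized to S] -> [S,S,S,I]
Op 8: C0 write [C0 write: invalidate ['C1=S', 'C2=S'] -> C0=M] -> [M,I,I,I]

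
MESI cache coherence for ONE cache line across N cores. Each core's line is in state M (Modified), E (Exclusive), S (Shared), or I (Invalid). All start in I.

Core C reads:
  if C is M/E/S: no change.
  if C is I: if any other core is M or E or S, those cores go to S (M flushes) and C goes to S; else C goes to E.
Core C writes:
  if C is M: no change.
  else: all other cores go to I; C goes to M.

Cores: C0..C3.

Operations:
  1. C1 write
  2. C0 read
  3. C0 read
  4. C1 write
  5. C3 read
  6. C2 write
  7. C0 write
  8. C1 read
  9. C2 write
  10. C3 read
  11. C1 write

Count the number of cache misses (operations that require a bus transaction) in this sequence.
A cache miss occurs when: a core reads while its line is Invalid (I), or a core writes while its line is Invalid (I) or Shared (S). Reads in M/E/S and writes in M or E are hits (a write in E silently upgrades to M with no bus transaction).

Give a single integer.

Answer: 10

Derivation:
Op 1: C1 write [C1 write: invalidate none -> C1=M] -> [I,M,I,I] [MISS #1: write from I]
Op 2: C0 read [C0 read from I: others=['C1=M'] -> C0=S, others downsized to S] -> [S,S,I,I] [MISS #2: read from I]
Op 3: C0 read [C0 read: already in S, no change] -> [S,S,I,I] [hit: read from S]
Op 4: C1 write [C1 write: invalidate ['C0=S'] -> C1=M] -> [I,M,I,I] [MISS #3: write from S]
Op 5: C3 read [C3 read from I: others=['C1=M'] -> C3=S, others downsized to S] -> [I,S,I,S] [MISS #4: read from I]
Op 6: C2 write [C2 write: invalidate ['C1=S', 'C3=S'] -> C2=M] -> [I,I,M,I] [MISS #5: write from I]
Op 7: C0 write [C0 write: invalidate ['C2=M'] -> C0=M] -> [M,I,I,I] [MISS #6: write from I]
Op 8: C1 read [C1 read from I: others=['C0=M'] -> C1=S, others downsized to S] -> [S,S,I,I] [MISS #7: read from I]
Op 9: C2 write [C2 write: invalidate ['C0=S', 'C1=S'] -> C2=M] -> [I,I,M,I] [MISS #8: write from I]
Op 10: C3 read [C3 read from I: others=['C2=M'] -> C3=S, others downsized to S] -> [I,I,S,S] [MISS #9: read from I]
Op 11: C1 write [C1 write: invalidate ['C2=S', 'C3=S'] -> C1=M] -> [I,M,I,I] [MISS #10: write from I]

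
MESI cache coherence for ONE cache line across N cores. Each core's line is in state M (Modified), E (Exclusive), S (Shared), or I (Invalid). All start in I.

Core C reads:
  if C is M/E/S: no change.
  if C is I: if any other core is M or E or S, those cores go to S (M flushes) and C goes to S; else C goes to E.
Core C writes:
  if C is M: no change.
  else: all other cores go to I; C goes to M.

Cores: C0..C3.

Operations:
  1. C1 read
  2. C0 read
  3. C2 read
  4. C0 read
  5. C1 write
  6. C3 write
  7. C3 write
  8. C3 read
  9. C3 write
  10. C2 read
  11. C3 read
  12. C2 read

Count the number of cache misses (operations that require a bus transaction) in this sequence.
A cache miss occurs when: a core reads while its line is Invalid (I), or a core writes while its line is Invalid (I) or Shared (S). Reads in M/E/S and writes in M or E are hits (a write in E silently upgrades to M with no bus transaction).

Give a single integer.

Answer: 6

Derivation:
Op 1: C1 read [C1 read from I: no other sharers -> C1=E (exclusive)] -> [I,E,I,I] [MISS #1: read from I]
Op 2: C0 read [C0 read from I: others=['C1=E'] -> C0=S, others downsized to S] -> [S,S,I,I] [MISS #2: read from I]
Op 3: C2 read [C2 read from I: others=['C0=S', 'C1=S'] -> C2=S, others downsized to S] -> [S,S,S,I] [MISS #3: read from I]
Op 4: C0 read [C0 read: already in S, no change] -> [S,S,S,I] [hit: read from S]
Op 5: C1 write [C1 write: invalidate ['C0=S', 'C2=S'] -> C1=M] -> [I,M,I,I] [MISS #4: write from S]
Op 6: C3 write [C3 write: invalidate ['C1=M'] -> C3=M] -> [I,I,I,M] [MISS #5: write from I]
Op 7: C3 write [C3 write: already M (modified), no change] -> [I,I,I,M] [hit: write from M]
Op 8: C3 read [C3 read: already in M, no change] -> [I,I,I,M] [hit: read from M]
Op 9: C3 write [C3 write: already M (modified), no change] -> [I,I,I,M] [hit: write from M]
Op 10: C2 read [C2 read from I: others=['C3=M'] -> C2=S, others downsized to S] -> [I,I,S,S] [MISS #6: read from I]
Op 11: C3 read [C3 read: already in S, no change] -> [I,I,S,S] [hit: read from S]
Op 12: C2 read [C2 read: already in S, no change] -> [I,I,S,S] [hit: read from S]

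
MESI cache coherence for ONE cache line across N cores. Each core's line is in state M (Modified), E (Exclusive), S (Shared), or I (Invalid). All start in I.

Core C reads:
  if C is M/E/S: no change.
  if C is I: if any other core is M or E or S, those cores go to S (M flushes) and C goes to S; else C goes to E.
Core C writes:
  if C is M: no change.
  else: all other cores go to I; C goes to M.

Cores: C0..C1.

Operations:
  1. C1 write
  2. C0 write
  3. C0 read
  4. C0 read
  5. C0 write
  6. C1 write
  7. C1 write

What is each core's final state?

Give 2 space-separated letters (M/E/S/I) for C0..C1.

Answer: I M

Derivation:
Op 1: C1 write [C1 write: invalidate none -> C1=M] -> [I,M]
Op 2: C0 write [C0 write: invalidate ['C1=M'] -> C0=M] -> [M,I]
Op 3: C0 read [C0 read: already in M, no change] -> [M,I]
Op 4: C0 read [C0 read: already in M, no change] -> [M,I]
Op 5: C0 write [C0 write: already M (modified), no change] -> [M,I]
Op 6: C1 write [C1 write: invalidate ['C0=M'] -> C1=M] -> [I,M]
Op 7: C1 write [C1 write: already M (modified), no change] -> [I,M]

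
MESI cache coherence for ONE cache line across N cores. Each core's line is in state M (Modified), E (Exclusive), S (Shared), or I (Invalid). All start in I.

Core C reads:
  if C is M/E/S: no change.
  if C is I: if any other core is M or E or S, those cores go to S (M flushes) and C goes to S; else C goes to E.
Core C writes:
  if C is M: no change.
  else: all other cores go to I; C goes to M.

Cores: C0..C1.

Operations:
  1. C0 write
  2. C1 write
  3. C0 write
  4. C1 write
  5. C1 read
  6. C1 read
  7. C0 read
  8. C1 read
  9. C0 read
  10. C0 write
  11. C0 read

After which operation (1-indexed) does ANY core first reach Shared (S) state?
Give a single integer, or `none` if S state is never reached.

Op 1: C0 write [C0 write: invalidate none -> C0=M] -> [M,I]
Op 2: C1 write [C1 write: invalidate ['C0=M'] -> C1=M] -> [I,M]
Op 3: C0 write [C0 write: invalidate ['C1=M'] -> C0=M] -> [M,I]
Op 4: C1 write [C1 write: invalidate ['C0=M'] -> C1=M] -> [I,M]
Op 5: C1 read [C1 read: already in M, no change] -> [I,M]
Op 6: C1 read [C1 read: already in M, no change] -> [I,M]
Op 7: C0 read [C0 read from I: others=['C1=M'] -> C0=S, others downsized to S] -> [S,S]
  -> First S state at op 7; remaining ops need not be traced.

Answer: 7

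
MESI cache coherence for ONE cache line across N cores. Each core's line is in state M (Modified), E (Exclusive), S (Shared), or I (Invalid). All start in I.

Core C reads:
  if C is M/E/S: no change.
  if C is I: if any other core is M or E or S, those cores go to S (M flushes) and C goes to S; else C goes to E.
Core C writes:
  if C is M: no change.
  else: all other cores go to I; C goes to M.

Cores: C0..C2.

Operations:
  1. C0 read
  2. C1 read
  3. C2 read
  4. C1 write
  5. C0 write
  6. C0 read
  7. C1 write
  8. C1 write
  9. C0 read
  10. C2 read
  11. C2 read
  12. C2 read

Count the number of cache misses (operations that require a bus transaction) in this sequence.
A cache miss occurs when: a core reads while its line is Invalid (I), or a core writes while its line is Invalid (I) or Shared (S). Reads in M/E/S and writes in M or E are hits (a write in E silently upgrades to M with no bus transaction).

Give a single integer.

Answer: 8

Derivation:
Op 1: C0 read [C0 read from I: no other sharers -> C0=E (exclusive)] -> [E,I,I] [MISS #1: read from I]
Op 2: C1 read [C1 read from I: others=['C0=E'] -> C1=S, others downsized to S] -> [S,S,I] [MISS #2: read from I]
Op 3: C2 read [C2 read from I: others=['C0=S', 'C1=S'] -> C2=S, others downsized to S] -> [S,S,S] [MISS #3: read from I]
Op 4: C1 write [C1 write: invalidate ['C0=S', 'C2=S'] -> C1=M] -> [I,M,I] [MISS #4: write from S]
Op 5: C0 write [C0 write: invalidate ['C1=M'] -> C0=M] -> [M,I,I] [MISS #5: write from I]
Op 6: C0 read [C0 read: already in M, no change] -> [M,I,I] [hit: read from M]
Op 7: C1 write [C1 write: invalidate ['C0=M'] -> C1=M] -> [I,M,I] [MISS #6: write from I]
Op 8: C1 write [C1 write: already M (modified), no change] -> [I,M,I] [hit: write from M]
Op 9: C0 read [C0 read from I: others=['C1=M'] -> C0=S, others downsized to S] -> [S,S,I] [MISS #7: read from I]
Op 10: C2 read [C2 read from I: others=['C0=S', 'C1=S'] -> C2=S, others downsized to S] -> [S,S,S] [MISS #8: read from I]
Op 11: C2 read [C2 read: already in S, no change] -> [S,S,S] [hit: read from S]
Op 12: C2 read [C2 read: already in S, no change] -> [S,S,S] [hit: read from S]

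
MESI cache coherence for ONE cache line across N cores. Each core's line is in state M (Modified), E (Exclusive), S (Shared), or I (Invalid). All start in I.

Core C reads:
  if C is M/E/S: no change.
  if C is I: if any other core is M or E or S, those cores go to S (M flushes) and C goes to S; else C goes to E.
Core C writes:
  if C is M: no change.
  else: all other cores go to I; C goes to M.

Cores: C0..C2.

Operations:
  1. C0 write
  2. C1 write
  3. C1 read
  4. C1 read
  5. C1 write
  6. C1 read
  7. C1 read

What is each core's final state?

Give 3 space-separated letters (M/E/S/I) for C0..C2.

Op 1: C0 write [C0 write: invalidate none -> C0=M] -> [M,I,I]
Op 2: C1 write [C1 write: invalidate ['C0=M'] -> C1=M] -> [I,M,I]
Op 3: C1 read [C1 read: already in M, no change] -> [I,M,I]
Op 4: C1 read [C1 read: already in M, no change] -> [I,M,I]
Op 5: C1 write [C1 write: already M (modified), no change] -> [I,M,I]
Op 6: C1 read [C1 read: already in M, no change] -> [I,M,I]
Op 7: C1 read [C1 read: already in M, no change] -> [I,M,I]

Answer: I M I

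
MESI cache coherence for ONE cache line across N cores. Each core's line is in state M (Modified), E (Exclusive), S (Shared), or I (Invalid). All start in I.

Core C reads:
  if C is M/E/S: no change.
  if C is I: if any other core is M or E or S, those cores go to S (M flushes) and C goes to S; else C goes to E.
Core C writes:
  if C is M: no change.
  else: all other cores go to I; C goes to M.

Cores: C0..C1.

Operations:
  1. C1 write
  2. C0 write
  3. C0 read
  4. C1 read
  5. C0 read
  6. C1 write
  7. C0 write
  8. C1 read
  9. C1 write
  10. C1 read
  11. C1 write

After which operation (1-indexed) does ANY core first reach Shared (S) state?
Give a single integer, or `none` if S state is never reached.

Answer: 4

Derivation:
Op 1: C1 write [C1 write: invalidate none -> C1=M] -> [I,M]
Op 2: C0 write [C0 write: invalidate ['C1=M'] -> C0=M] -> [M,I]
Op 3: C0 read [C0 read: already in M, no change] -> [M,I]
Op 4: C1 read [C1 read from I: others=['C0=M'] -> C1=S, others downsized to S] -> [S,S]
  -> First S state at op 4; remaining ops need not be traced.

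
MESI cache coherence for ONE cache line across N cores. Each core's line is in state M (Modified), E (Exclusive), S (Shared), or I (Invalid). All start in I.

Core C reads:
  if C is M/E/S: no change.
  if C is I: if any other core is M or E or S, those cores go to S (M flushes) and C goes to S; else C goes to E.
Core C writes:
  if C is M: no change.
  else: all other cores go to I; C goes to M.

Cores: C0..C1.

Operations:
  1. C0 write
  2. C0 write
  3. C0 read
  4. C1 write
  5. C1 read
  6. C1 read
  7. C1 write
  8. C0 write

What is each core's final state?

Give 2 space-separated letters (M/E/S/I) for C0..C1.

Op 1: C0 write [C0 write: invalidate none -> C0=M] -> [M,I]
Op 2: C0 write [C0 write: already M (modified), no change] -> [M,I]
Op 3: C0 read [C0 read: already in M, no change] -> [M,I]
Op 4: C1 write [C1 write: invalidate ['C0=M'] -> C1=M] -> [I,M]
Op 5: C1 read [C1 read: already in M, no change] -> [I,M]
Op 6: C1 read [C1 read: already in M, no change] -> [I,M]
Op 7: C1 write [C1 write: already M (modified), no change] -> [I,M]
Op 8: C0 write [C0 write: invalidate ['C1=M'] -> C0=M] -> [M,I]

Answer: M I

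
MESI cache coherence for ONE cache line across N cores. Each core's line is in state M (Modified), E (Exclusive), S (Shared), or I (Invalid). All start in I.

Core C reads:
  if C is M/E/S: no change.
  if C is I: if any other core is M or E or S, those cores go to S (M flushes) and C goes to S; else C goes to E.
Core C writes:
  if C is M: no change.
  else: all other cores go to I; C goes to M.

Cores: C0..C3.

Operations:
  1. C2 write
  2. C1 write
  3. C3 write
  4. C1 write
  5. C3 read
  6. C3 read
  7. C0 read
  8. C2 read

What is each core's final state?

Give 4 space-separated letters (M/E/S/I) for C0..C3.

Answer: S S S S

Derivation:
Op 1: C2 write [C2 write: invalidate none -> C2=M] -> [I,I,M,I]
Op 2: C1 write [C1 write: invalidate ['C2=M'] -> C1=M] -> [I,M,I,I]
Op 3: C3 write [C3 write: invalidate ['C1=M'] -> C3=M] -> [I,I,I,M]
Op 4: C1 write [C1 write: invalidate ['C3=M'] -> C1=M] -> [I,M,I,I]
Op 5: C3 read [C3 read from I: others=['C1=M'] -> C3=S, others downsized to S] -> [I,S,I,S]
Op 6: C3 read [C3 read: already in S, no change] -> [I,S,I,S]
Op 7: C0 read [C0 read from I: others=['C1=S', 'C3=S'] -> C0=S, others downsized to S] -> [S,S,I,S]
Op 8: C2 read [C2 read from I: others=['C0=S', 'C1=S', 'C3=S'] -> C2=S, others downsized to S] -> [S,S,S,S]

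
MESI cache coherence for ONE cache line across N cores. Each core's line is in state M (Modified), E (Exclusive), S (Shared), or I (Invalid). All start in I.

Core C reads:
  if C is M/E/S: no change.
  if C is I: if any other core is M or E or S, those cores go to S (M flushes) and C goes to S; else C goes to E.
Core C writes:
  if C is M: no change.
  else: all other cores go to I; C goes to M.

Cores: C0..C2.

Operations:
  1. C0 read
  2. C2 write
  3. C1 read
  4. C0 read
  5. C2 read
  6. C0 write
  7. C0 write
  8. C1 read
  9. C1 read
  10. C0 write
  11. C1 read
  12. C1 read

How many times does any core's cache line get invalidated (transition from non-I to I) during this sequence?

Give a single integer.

Op 1: C0 read [C0 read from I: no other sharers -> C0=E (exclusive)] -> [E,I,I] (invalidations this op: 0; running total: 0)
Op 2: C2 write [C2 write: invalidate ['C0=E'] -> C2=M] -> [I,I,M] (invalidations this op: 1; running total: 1)
Op 3: C1 read [C1 read from I: others=['C2=M'] -> C1=S, others downsized to S] -> [I,S,S] (invalidations this op: 0; running total: 1)
Op 4: C0 read [C0 read from I: others=['C1=S', 'C2=S'] -> C0=S, others downsized to S] -> [S,S,S] (invalidations this op: 0; running total: 1)
Op 5: C2 read [C2 read: already in S, no change] -> [S,S,S] (invalidations this op: 0; running total: 1)
Op 6: C0 write [C0 write: invalidate ['C1=S', 'C2=S'] -> C0=M] -> [M,I,I] (invalidations this op: 2; running total: 3)
Op 7: C0 write [C0 write: already M (modified), no change] -> [M,I,I] (invalidations this op: 0; running total: 3)
Op 8: C1 read [C1 read from I: others=['C0=M'] -> C1=S, others downsized to S] -> [S,S,I] (invalidations this op: 0; running total: 3)
Op 9: C1 read [C1 read: already in S, no change] -> [S,S,I] (invalidations this op: 0; running total: 3)
Op 10: C0 write [C0 write: invalidate ['C1=S'] -> C0=M] -> [M,I,I] (invalidations this op: 1; running total: 4)
Op 11: C1 read [C1 read from I: others=['C0=M'] -> C1=S, others downsized to S] -> [S,S,I] (invalidations this op: 0; running total: 4)
Op 12: C1 read [C1 read: already in S, no change] -> [S,S,I] (invalidations this op: 0; running total: 4)

Answer: 4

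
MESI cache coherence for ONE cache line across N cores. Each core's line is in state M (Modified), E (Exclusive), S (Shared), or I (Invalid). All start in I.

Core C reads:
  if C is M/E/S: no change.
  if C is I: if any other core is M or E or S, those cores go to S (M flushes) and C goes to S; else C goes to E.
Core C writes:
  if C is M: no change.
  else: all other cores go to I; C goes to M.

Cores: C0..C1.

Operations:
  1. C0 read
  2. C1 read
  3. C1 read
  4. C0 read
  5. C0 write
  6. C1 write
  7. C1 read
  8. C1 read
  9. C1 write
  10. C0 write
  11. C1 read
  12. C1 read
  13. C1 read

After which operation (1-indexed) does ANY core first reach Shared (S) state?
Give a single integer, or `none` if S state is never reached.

Op 1: C0 read [C0 read from I: no other sharers -> C0=E (exclusive)] -> [E,I]
Op 2: C1 read [C1 read from I: others=['C0=E'] -> C1=S, others downsized to S] -> [S,S]
  -> First S state at op 2; remaining ops need not be traced.

Answer: 2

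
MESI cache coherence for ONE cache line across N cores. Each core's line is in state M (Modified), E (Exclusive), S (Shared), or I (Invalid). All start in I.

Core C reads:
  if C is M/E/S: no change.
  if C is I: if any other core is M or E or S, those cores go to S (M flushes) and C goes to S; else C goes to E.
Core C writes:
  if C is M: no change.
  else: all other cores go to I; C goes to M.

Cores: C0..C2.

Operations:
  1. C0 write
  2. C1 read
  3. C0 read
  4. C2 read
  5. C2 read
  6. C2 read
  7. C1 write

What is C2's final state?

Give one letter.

Op 1: C0 write [C0 write: invalidate none -> C0=M] -> [M,I,I]
Op 2: C1 read [C1 read from I: others=['C0=M'] -> C1=S, others downsized to S] -> [S,S,I]
Op 3: C0 read [C0 read: already in S, no change] -> [S,S,I]
Op 4: C2 read [C2 read from I: others=['C0=S', 'C1=S'] -> C2=S, others downsized to S] -> [S,S,S]
Op 5: C2 read [C2 read: already in S, no change] -> [S,S,S]
Op 6: C2 read [C2 read: already in S, no change] -> [S,S,S]
Op 7: C1 write [C1 write: invalidate ['C0=S', 'C2=S'] -> C1=M] -> [I,M,I]

Answer: I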